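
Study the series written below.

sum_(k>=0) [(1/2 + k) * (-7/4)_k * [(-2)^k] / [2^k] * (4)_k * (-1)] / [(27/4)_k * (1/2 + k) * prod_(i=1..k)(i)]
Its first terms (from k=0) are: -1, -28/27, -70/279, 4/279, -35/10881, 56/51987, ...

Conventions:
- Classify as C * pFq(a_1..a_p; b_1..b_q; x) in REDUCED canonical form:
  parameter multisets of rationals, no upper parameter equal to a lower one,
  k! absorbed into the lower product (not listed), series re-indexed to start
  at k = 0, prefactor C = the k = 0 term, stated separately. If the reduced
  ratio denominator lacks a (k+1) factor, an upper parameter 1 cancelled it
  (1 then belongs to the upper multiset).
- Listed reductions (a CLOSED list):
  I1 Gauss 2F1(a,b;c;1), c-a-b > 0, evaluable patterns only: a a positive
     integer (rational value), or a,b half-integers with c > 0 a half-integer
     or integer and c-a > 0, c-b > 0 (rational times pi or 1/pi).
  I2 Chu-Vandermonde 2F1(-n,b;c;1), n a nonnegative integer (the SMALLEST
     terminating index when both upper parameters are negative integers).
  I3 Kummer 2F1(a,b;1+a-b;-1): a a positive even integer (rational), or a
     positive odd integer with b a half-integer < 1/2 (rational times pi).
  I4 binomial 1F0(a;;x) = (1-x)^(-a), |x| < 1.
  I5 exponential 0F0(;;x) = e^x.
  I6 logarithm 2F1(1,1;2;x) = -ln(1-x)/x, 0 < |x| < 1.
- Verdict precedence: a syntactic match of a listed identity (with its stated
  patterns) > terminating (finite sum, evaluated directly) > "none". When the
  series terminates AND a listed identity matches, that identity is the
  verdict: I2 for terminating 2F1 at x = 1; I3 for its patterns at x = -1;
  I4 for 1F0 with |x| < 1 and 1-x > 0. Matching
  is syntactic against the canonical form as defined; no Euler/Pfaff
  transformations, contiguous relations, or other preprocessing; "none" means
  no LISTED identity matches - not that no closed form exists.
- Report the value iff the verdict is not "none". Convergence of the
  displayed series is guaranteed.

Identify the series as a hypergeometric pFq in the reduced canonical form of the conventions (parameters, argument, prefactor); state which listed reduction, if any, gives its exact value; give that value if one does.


First insight: t_0 being -1, the product of the first k integers (prefactor -1) is k!.
Step ratio: r(k) = (-1) * (k-7/4) (k+4) / [(k+27/4) (k+1)] - rational; roots negated = parameters, x = (-1), C = -1.

This is -1 * 2F1(-7/4, 4; 27/4; -1) in reduced canonical form. Verdict at x = -1: Kummer (I3) matches (x = -1; c = 27/4 equals 1+a-b for upper {-7/4, 4}: listed pattern). Hence: -437/192.


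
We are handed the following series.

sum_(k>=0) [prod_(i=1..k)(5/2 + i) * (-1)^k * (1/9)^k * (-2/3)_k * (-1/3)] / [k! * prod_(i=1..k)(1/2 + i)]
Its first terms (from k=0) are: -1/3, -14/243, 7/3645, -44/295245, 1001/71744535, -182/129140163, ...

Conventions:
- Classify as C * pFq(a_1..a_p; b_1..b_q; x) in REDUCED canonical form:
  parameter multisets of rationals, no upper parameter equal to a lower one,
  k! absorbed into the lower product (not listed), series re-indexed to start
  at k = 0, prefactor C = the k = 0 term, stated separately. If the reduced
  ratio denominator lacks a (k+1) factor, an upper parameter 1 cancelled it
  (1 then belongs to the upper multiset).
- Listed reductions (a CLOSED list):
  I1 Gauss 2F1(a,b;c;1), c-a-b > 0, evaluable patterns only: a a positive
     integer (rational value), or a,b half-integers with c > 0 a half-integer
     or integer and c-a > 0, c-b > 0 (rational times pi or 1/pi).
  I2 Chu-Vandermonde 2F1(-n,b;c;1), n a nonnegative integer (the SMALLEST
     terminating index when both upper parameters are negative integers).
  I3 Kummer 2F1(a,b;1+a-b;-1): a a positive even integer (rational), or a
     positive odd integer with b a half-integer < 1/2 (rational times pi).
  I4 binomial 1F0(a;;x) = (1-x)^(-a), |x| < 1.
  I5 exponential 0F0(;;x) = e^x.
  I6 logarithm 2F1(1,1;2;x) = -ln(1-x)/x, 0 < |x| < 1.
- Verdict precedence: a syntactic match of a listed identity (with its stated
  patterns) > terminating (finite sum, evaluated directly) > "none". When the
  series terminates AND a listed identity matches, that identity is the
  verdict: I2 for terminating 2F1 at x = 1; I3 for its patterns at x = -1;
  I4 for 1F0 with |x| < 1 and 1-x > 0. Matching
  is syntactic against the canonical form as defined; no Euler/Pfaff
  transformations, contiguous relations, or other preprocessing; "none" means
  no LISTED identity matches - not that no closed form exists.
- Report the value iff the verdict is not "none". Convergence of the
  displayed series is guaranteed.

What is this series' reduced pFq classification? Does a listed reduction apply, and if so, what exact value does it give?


This is -1/3 * 2F1(-2/3, 7/2; 3/2; -1/9) in reduced canonical form. Verdict: none. Every listed pattern misses the 2F1 form at -1/9, upper {-2/3, 7/2}.

Structural cue: with t_0 = -1/3, the lower running product (C = -1/3, x = -1/9) is a rising factorial.
Adjacent-term ratio: r(k) = (-1/9) * (k-2/3) (k+7/2) / [(k+3/2) (k+1)] - rational in k. x = (-1/9); t_0 = -1/3; negate the roots.


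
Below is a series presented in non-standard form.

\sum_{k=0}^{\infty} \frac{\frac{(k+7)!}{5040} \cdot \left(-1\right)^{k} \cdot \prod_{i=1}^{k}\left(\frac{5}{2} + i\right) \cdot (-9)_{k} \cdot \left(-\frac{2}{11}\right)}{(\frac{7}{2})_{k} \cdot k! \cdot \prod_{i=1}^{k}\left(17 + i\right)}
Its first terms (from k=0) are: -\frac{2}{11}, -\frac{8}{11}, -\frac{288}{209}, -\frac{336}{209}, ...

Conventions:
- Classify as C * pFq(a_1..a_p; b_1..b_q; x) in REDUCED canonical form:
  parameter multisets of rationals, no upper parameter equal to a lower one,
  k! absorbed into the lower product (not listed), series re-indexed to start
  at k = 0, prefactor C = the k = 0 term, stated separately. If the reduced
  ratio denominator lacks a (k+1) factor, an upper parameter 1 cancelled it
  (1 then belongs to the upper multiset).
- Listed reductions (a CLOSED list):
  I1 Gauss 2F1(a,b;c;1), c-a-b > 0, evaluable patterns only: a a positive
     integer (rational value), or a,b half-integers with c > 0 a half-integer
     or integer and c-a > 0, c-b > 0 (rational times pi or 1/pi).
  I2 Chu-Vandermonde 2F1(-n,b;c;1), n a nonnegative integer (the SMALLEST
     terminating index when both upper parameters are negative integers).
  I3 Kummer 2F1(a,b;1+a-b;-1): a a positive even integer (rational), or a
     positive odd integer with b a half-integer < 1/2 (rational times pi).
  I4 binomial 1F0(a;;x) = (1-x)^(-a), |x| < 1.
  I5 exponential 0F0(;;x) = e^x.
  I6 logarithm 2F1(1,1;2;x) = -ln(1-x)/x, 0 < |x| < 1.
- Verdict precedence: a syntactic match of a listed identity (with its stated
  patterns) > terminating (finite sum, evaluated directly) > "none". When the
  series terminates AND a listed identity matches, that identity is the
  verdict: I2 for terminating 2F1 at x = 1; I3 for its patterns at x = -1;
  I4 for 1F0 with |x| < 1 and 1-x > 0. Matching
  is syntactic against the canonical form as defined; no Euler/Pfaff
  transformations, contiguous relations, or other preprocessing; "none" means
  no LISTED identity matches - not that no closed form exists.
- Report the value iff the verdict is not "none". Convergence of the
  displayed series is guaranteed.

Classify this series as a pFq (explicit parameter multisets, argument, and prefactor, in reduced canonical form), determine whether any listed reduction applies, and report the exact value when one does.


Prefactor -\frac{2}{11}, argument -1: 2F1 with upper {-9, 8} over lower {18}. Verdict: the Kummer evaluation I3 fires (x = -1; c = 18 equals 1+a-b for upper {-9, 8}: listed pattern). Sum: -\frac{68}{11}.

Key observation: with t_0 = -\frac{2}{11}, the parameter 7/2 appears in both the upper and lower lists and cancels.
Ratio: r(k) = -1 * (k-9) (k+8) / [(k+18) (k+1)] ; factor over Q: parameters, x = -1, and C = -\frac{2}{11}.


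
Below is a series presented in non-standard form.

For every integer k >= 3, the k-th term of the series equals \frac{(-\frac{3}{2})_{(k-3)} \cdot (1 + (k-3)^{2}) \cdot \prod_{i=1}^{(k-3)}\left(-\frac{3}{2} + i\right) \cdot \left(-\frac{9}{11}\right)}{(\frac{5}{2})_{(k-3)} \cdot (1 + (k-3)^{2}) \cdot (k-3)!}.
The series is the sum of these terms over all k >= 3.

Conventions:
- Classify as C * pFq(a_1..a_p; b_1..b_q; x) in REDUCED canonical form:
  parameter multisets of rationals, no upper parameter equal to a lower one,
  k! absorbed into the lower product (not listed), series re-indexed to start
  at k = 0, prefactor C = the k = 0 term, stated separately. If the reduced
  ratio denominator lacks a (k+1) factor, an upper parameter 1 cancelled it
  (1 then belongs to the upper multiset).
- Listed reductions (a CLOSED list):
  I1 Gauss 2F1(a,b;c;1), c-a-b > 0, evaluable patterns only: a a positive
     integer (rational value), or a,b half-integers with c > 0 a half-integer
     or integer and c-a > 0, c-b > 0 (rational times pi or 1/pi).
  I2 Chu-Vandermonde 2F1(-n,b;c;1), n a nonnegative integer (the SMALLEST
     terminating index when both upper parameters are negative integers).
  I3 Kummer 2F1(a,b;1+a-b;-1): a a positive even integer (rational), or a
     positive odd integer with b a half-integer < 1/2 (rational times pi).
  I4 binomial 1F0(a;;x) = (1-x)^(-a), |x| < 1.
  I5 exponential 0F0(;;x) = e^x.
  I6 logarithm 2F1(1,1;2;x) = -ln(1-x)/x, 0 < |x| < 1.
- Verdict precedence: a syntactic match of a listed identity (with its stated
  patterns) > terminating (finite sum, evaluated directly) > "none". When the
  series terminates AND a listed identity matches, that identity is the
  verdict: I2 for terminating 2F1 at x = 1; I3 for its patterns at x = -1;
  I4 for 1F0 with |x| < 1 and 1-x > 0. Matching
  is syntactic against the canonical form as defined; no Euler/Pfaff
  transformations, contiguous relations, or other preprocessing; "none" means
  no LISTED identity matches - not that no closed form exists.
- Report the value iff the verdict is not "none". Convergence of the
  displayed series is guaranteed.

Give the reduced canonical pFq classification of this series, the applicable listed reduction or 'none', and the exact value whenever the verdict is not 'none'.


At argument 1: a 2F1 with upper {-\frac{3}{2}, -\frac{1}{2}}, lower {\frac{5}{2}}, scaled by C = -\frac{9}{11}. Verdict: this is Gauss's theorem I1 (half-integer case) (x = 1; upper {-\frac{3}{2}, -\frac{1}{2}} half-integers, c = \frac{5}{2} in the evaluable pattern). Hence: \left(-\frac{945}{2816}\right) \cdot \pi.

Key observation: from the first term -\frac{9}{11}: the running product (C = -9/11) telescopes to a rising factorial.
Consecutive-term ratio: r(k) = 1 * (k-\frac{3}{2}) (k-\frac{1}{2}) / [(k+\frac{5}{2}) (k+1)] - rational; roots negated = parameters, x = 1, C = -\frac{9}{11}.


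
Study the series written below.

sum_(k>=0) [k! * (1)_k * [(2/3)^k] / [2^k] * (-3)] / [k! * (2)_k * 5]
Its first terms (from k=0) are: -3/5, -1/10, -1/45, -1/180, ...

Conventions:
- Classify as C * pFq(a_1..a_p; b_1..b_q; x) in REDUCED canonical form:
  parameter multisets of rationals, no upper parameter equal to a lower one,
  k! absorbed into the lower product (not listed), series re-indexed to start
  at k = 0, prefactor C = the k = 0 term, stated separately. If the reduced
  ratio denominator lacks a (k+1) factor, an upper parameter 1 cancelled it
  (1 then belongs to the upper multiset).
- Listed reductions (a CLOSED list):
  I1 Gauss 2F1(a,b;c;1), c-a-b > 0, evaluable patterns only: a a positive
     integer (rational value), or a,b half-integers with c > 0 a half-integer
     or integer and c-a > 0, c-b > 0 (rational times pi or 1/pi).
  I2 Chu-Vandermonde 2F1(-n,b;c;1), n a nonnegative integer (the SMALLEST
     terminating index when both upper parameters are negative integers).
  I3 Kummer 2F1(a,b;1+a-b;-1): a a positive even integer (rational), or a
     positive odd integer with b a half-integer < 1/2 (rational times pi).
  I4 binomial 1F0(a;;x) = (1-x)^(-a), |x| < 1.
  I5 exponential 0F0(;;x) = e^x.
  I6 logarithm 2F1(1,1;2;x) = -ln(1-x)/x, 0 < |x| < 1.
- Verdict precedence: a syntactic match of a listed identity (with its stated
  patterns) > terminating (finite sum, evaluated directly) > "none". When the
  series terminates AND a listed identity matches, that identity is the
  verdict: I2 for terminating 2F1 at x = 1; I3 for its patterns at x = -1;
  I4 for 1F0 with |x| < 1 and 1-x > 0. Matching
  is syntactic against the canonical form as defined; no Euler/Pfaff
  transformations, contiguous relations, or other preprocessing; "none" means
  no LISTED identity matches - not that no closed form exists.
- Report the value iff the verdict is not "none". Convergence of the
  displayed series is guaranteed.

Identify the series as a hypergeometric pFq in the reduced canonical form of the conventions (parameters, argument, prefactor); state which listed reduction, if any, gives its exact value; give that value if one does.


The series (x = 1/3) is 2F1: upper {1, 1}, lower {2}, prefactor -3/5. Verdict: the I6 logarithm reduction applies (the logarithm: parameters (1,1;2), x = 1/3). Hence: (9/5) * ln(2/3).

Structural cue: t_0 = -3/5 here, and the constant factors (prefactor -3/5) combine into one prefactor.
Term ratio: r(k) = (1/3) * (k+1) (k+1) / [(k+2) (k+1)] - poly over poly, x = (1/3) from leading terms; C = -3/5 at k = 0.


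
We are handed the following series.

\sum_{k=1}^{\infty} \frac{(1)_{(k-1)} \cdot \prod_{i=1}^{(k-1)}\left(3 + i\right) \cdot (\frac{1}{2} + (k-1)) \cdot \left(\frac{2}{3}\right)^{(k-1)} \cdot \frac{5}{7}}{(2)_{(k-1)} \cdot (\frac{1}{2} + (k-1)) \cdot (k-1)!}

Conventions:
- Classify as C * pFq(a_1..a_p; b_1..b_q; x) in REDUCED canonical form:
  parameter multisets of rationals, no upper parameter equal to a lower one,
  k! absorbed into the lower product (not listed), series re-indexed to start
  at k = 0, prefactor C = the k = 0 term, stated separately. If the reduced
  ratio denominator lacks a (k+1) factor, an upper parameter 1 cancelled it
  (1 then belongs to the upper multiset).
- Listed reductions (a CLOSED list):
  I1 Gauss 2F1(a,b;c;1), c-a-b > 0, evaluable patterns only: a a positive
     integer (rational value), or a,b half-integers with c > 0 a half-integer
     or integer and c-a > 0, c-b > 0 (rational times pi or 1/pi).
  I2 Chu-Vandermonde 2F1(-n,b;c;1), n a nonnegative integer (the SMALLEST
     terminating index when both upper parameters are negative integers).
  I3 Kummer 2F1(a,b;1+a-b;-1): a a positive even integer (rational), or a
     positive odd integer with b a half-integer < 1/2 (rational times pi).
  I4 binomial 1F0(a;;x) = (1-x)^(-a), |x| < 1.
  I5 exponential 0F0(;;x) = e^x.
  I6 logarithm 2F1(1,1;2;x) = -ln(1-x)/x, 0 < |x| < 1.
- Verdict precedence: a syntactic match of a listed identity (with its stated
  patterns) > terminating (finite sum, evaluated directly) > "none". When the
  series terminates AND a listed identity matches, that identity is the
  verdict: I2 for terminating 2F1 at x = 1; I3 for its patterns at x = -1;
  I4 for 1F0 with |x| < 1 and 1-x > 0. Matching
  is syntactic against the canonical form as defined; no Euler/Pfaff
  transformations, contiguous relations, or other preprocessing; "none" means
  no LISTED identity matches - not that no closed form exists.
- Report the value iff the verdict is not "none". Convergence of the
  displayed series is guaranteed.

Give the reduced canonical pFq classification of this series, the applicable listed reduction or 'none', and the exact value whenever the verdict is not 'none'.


Prefactor \frac{5}{7}, argument \frac{2}{3}: 2F1 with upper {1, 4} over lower {2}. Verdict: none. Every listed pattern misses the 2F1 form at \frac{2}{3}, upper {1, 4}.

Key observation: t_0 = \frac{5}{7} here, and the running product (prefactor 5/7) telescopes to a rising factorial.
Consecutive-term ratio: r(k) = \frac{2}{3} * (k+1) (k+4) / [(k+2) (k+1)] - rational in k. x = \frac{2}{3}; t_0 = \frac{5}{7}; negate the roots.


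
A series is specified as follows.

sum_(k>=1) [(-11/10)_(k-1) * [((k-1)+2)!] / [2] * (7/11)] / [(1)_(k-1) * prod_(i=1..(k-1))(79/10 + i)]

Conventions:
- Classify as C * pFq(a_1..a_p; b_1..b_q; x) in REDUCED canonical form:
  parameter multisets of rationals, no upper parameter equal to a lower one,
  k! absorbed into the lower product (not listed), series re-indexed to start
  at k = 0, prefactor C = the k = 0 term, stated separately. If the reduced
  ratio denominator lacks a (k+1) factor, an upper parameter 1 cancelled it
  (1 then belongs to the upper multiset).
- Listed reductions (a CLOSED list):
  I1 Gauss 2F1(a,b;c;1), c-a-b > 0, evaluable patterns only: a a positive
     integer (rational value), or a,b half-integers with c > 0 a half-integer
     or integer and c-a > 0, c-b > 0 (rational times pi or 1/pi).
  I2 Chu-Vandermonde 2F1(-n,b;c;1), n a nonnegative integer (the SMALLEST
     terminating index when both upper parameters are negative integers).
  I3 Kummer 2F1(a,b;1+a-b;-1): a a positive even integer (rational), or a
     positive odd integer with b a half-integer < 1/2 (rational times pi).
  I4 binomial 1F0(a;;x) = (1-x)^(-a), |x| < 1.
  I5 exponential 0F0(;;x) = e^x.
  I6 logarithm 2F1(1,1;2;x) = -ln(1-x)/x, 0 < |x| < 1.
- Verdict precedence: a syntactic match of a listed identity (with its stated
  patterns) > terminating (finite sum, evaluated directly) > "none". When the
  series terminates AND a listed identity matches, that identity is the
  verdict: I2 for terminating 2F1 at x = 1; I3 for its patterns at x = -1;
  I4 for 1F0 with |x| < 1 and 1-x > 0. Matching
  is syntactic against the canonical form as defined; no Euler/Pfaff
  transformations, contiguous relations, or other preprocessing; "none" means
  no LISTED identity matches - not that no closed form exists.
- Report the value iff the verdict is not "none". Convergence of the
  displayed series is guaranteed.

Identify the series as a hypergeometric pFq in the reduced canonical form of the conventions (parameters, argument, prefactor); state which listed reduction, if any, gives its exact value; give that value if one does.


Classification (C = 7/11): 2F1 with upper {-11/10, 3}, lower {89/10}, argument x = 1. Verdict: Gauss's theorem (I1) fires (x = 1: the Gamma ratio telescopes since c-a-b = 7 > 0 and a = 3 in Z>0). Exact value: 107203/264000.

Structural cue: with t_0 = 7/11, the factorial ratio (C = 7/11, x = 1) (k+a-1)!/(a-1)! is a rising factorial (a)_k.
Consecutive-term ratio: r(k) = 1 * (k-11/10) (k+3) / [(k+89/10) (k+1)] - rational in k, leading ratio 1; with t_0 = 7/11, classification follows.


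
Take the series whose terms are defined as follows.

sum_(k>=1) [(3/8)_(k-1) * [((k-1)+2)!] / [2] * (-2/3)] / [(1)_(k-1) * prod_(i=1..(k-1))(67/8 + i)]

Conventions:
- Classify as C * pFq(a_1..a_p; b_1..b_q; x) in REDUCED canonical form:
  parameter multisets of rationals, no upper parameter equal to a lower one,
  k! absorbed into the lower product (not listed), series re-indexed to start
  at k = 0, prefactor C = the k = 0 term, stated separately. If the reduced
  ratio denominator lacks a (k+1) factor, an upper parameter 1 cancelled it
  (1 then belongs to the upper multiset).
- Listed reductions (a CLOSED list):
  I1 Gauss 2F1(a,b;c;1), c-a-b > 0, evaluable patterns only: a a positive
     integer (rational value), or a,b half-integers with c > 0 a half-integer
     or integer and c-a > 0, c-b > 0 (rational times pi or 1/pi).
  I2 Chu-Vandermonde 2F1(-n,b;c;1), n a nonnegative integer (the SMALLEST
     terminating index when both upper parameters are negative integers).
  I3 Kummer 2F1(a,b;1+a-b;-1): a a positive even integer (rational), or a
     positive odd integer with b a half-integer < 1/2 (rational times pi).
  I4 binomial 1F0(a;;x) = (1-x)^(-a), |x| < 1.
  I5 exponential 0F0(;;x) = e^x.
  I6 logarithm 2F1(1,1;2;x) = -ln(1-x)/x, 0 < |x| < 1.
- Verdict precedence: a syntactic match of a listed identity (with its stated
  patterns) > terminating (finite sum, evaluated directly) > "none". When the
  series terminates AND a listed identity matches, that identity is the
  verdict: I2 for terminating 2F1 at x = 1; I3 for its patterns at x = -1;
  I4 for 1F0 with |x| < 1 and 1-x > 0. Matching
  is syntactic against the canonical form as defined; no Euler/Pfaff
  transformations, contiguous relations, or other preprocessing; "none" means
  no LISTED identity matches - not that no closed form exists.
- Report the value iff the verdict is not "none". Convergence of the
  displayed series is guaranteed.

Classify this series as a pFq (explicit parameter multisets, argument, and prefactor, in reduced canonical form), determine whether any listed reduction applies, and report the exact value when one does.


Reduced: x = 1, 2F1, upper = {3/8, 3}, lower = {75/8}, C = -2/3. Verdict: the Gauss summation I1 matches (x = 1: the Gamma ratio telescopes since c-a-b = 6 > 0 and a = 3 in Z>0). Sum: -67201/86016.

The tell: t_0 being -2/3, the factorial ratio (prefactor -2/3) (k+a-1)!/(a-1)! is a rising factorial (a)_k.
Adjacent-term ratio: r(k) = 1 * (k+3/8) (k+3) / [(k+75/8) (k+1)] ; factor over Q: parameters, x = 1, and C = -2/3.


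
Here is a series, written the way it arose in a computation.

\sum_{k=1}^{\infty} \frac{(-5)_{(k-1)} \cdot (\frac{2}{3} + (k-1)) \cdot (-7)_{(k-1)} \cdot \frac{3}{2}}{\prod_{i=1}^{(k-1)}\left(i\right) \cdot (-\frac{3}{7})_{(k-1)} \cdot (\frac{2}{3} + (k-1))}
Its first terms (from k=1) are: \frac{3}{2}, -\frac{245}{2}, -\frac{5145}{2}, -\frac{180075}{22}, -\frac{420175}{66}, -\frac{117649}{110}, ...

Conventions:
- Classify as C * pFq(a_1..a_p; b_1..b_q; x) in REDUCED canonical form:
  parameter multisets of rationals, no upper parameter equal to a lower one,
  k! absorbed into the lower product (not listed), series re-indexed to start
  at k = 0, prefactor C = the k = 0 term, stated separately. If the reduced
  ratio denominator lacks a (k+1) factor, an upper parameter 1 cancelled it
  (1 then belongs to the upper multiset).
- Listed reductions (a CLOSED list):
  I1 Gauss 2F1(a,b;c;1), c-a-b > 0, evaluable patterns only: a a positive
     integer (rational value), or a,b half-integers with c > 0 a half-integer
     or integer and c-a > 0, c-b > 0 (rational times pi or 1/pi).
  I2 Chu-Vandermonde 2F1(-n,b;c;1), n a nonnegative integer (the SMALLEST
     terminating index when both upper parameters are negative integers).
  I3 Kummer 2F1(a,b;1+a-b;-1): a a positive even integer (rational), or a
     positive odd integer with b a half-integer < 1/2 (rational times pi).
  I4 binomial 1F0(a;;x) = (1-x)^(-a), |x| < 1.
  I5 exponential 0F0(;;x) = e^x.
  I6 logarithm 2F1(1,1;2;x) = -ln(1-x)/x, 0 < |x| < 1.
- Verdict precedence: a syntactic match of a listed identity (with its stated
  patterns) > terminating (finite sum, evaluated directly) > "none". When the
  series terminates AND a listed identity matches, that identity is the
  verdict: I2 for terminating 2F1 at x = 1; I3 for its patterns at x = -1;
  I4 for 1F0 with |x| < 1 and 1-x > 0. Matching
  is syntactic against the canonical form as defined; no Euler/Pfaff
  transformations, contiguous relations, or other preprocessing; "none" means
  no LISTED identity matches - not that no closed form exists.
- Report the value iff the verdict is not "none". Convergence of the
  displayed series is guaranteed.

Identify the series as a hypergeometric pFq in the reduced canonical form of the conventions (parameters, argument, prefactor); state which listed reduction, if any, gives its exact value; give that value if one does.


The series (x = 1) is 2F1: upper {-7, -5}, lower {-\frac{3}{7}}, prefactor \frac{3}{2}. Verdict at x = 1: Vandermonde's identity (I2) matches (terminating 2F1 at x = 1 with n = 5, b = -7, c = -\frac{3}{7}). Sum: -\frac{3021901}{165}.

Structural cue: with t_0 = \frac{3}{2}, k + 2/3 divides numerator and denominator alike; prefactor 3/2 after cancelling.
Adjacent-term ratio: r(k) = 1 * (k-7) (k-5) / [(k-\frac{3}{7}) (k+1)] - rational in k, leading ratio 1; with t_0 = \frac{3}{2}, classification follows.


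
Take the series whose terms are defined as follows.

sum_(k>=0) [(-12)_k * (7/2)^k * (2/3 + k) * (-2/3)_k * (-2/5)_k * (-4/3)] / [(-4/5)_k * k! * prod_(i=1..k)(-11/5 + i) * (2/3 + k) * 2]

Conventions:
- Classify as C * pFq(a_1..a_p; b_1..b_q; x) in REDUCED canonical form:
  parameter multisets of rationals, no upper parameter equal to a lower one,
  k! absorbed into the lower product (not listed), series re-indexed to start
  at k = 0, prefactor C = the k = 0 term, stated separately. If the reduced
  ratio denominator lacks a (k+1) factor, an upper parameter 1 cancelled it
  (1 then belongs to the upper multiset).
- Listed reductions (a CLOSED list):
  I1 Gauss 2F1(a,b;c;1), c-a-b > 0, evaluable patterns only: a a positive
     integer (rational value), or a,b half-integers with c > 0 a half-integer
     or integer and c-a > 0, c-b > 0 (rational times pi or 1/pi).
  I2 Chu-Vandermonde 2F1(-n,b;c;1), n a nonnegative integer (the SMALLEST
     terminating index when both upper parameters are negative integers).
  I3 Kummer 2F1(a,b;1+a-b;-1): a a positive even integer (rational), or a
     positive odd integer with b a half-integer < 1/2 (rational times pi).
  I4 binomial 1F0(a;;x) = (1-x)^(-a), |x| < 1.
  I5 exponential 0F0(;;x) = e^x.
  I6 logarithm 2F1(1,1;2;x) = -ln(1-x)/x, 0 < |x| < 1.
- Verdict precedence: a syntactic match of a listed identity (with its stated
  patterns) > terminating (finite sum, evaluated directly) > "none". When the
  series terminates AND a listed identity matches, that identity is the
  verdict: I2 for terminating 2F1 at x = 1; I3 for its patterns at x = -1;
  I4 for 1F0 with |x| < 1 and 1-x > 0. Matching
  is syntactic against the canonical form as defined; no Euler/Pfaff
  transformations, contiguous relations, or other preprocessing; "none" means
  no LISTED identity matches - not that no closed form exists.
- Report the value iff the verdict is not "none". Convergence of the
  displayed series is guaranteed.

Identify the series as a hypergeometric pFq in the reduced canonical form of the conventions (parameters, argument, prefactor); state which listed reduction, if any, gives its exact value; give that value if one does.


At argument 7/2: a 3F2 with upper {-12, -2/3, -2/5}, lower {-6/5, -4/5}, scaled by C = -2/3. Verdict: terminating - the sum ends at index 12 because -12 is a negative integer; exact evaluation follows. Hence: 19192564287745451778295991/20073243017227274496.

Structural cue: t_0 = -2/3 here, and the factor k + 2/3 cancels (top and bottom), leaving prefactor -2/3.
Ratio: r(k) = (7/2) * (k-12) (k-2/3) (k-2/5) / [(k-6/5) (k-4/5) (k+1)] - rational; roots negated = parameters, x = (7/2), C = -2/3.


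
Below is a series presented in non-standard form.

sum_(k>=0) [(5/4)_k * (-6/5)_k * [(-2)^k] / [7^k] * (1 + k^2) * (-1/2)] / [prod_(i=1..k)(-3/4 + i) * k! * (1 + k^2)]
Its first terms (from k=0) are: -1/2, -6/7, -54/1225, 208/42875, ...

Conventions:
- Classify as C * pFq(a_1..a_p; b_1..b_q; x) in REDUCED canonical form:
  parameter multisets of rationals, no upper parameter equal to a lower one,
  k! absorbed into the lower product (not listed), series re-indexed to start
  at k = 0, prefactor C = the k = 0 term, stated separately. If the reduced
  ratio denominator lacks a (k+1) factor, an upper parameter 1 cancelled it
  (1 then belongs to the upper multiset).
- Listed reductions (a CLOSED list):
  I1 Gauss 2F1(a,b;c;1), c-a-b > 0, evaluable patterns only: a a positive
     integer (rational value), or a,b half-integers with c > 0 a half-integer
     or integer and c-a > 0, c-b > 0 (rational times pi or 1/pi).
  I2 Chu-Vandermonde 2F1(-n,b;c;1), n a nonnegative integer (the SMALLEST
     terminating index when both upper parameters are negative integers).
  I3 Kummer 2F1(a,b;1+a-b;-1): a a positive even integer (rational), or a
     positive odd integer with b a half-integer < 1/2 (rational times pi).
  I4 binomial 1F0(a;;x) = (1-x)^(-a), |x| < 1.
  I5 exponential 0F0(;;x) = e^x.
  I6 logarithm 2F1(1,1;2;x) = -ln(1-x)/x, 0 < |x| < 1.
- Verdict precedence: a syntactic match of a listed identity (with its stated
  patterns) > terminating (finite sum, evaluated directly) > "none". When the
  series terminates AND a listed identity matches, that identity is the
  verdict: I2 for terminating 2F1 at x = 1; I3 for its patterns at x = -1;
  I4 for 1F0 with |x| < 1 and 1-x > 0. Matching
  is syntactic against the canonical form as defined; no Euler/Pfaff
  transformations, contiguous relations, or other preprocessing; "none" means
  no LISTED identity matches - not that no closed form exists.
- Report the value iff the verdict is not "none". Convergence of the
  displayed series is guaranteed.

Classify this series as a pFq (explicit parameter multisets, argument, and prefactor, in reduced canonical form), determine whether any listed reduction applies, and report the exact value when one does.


With C = -1/2: the canonical form is 2F1(-6/5, 5/4; 1/4; -2/7). Verdict: none - this 2F1 at x = -2/7 matches no listed pattern, and upper {-6/5, 5/4} holds no stopper.

The tell: t_0 = -1/2 here, and the factor k^2 + 1 cancels (top and bottom), leaving C = -1/2.
Term ratio: r(k) = (-2/7) * (k-6/5) (k+5/4) / [(k+1/4) (k+1)] - rational in k. x = (-2/7); t_0 = -1/2; negate the roots.


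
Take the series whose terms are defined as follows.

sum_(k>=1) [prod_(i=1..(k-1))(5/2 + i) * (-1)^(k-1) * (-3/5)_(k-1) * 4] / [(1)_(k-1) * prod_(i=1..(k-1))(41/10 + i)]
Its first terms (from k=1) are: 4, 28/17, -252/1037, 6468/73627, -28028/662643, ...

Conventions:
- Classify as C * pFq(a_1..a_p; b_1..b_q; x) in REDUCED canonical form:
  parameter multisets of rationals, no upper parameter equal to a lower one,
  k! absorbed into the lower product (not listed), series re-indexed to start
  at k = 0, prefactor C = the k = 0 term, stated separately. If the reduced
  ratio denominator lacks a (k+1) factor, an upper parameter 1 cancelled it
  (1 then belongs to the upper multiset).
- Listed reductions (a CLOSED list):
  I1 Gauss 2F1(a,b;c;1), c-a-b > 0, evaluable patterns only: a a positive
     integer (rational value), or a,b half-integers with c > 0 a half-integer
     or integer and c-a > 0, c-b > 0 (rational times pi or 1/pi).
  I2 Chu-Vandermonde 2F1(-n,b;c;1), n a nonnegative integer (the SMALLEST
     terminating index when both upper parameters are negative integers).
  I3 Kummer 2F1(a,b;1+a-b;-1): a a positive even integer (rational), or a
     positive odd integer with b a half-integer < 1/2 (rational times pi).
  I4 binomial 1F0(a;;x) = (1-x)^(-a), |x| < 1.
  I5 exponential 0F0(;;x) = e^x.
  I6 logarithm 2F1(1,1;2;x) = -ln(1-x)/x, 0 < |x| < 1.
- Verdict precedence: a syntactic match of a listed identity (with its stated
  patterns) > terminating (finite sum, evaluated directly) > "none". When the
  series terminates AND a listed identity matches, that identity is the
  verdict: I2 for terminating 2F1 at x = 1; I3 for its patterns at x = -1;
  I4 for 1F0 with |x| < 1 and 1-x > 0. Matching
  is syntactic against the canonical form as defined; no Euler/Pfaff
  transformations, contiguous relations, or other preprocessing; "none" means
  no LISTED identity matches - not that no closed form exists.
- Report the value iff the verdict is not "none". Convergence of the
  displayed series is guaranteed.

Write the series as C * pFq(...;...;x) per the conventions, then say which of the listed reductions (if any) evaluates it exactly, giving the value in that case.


With C = 4: the canonical form is 2F1(-3/5, 7/2; 51/10; -1). Verdict: none - this 2F1 at x = -1 matches no listed pattern, and upper {-3/5, 7/2} holds no stopper.

The tell: x = (-1) and (1)_k (C = 4, x = -1) is k! itself.
Term ratio: r(k) = (-1) * (k-3/5) (k+7/2) / [(k+51/10) (k+1)] ; factor over Q: parameters, x = (-1), and C = 4.


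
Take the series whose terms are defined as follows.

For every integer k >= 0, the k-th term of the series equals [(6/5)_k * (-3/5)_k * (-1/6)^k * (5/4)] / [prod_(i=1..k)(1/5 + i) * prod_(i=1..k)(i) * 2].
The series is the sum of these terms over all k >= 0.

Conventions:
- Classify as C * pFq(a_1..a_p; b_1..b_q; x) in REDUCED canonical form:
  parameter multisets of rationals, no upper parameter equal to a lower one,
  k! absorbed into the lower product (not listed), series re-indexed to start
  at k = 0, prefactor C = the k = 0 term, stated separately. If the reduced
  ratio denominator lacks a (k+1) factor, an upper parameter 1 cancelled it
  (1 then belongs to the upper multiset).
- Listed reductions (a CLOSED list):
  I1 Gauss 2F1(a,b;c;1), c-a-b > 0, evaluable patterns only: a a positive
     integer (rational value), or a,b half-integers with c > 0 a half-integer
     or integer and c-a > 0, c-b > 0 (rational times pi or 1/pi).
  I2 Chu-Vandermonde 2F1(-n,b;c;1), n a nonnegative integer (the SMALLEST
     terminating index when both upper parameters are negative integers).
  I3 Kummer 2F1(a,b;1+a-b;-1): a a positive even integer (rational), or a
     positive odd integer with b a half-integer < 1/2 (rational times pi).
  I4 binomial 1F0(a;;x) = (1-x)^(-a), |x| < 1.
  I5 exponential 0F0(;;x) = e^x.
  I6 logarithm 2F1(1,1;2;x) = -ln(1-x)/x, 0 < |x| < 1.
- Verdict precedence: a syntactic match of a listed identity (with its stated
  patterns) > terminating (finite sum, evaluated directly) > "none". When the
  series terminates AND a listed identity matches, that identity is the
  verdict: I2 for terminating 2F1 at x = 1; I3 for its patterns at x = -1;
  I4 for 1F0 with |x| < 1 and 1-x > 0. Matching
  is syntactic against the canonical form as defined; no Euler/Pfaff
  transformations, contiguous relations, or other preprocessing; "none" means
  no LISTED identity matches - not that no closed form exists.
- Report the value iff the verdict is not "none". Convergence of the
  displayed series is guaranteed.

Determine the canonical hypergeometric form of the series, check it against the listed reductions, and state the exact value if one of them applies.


With C = 5/8: the canonical form is 1F0(-3/5; -; -1/6). Verdict at x = -1/6: binomial (I4) matches (the 1F0 binomial series: exponent 3/5, x = -1/6). Hence: (5/8) * (7/6)^(3/5).

The tell: t_0 being 5/8, the lower running product (prefactor 5/8) is a rising factorial.
Ratio: r(k) = (-1/6) * (k-3/5) / [(k+1)] - rational in k, leading ratio (-1/6); with t_0 = 5/8, classification follows.


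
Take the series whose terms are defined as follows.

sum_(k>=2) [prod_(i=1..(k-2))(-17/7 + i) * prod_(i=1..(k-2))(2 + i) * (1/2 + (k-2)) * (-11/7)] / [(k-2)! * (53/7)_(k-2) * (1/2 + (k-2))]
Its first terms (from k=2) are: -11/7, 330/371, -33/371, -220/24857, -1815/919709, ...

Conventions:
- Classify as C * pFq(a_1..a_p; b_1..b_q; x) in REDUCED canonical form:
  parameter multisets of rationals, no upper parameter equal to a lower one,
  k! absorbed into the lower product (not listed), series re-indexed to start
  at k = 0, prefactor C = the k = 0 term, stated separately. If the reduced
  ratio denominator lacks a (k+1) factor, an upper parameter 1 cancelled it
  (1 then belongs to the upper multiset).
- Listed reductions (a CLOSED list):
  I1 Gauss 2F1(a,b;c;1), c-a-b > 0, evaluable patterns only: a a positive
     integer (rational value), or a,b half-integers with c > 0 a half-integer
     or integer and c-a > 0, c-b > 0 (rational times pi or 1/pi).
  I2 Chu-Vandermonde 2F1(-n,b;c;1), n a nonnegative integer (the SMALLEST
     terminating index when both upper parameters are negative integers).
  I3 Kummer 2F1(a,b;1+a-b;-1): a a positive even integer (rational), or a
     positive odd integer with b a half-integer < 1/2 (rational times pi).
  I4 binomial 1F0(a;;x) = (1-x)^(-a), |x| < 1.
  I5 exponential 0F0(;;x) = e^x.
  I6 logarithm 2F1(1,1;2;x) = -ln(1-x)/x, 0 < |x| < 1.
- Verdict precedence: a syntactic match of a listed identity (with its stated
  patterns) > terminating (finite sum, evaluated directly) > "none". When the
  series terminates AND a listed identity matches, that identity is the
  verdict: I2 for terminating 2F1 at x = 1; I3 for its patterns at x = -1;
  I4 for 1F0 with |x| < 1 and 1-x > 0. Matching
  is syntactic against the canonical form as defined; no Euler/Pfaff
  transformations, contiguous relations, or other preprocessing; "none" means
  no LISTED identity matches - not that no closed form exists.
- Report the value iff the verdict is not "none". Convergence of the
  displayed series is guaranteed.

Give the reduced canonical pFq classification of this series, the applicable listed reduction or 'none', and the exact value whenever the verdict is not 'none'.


x = 1 here; the reduced form reads 2F1, upper {-10/7, 3}, lower {53/7}, C = -11/7. Verdict: Gauss's theorem (I1) matches (x = 1: the Gamma ratio telescopes since c-a-b = 6 > 0 and a = 3 in Z>0). Exact value: -13156/16807.

Structural cue: with t_0 = -11/7, the running product (prefactor -11/7) telescopes to a rising factorial.
Adjacent-term ratio: r(k) = 1 * (k-10/7) (k+3) / [(k+53/7) (k+1)] - poly over poly, x = 1 from leading terms; C = -11/7 at k = 0.


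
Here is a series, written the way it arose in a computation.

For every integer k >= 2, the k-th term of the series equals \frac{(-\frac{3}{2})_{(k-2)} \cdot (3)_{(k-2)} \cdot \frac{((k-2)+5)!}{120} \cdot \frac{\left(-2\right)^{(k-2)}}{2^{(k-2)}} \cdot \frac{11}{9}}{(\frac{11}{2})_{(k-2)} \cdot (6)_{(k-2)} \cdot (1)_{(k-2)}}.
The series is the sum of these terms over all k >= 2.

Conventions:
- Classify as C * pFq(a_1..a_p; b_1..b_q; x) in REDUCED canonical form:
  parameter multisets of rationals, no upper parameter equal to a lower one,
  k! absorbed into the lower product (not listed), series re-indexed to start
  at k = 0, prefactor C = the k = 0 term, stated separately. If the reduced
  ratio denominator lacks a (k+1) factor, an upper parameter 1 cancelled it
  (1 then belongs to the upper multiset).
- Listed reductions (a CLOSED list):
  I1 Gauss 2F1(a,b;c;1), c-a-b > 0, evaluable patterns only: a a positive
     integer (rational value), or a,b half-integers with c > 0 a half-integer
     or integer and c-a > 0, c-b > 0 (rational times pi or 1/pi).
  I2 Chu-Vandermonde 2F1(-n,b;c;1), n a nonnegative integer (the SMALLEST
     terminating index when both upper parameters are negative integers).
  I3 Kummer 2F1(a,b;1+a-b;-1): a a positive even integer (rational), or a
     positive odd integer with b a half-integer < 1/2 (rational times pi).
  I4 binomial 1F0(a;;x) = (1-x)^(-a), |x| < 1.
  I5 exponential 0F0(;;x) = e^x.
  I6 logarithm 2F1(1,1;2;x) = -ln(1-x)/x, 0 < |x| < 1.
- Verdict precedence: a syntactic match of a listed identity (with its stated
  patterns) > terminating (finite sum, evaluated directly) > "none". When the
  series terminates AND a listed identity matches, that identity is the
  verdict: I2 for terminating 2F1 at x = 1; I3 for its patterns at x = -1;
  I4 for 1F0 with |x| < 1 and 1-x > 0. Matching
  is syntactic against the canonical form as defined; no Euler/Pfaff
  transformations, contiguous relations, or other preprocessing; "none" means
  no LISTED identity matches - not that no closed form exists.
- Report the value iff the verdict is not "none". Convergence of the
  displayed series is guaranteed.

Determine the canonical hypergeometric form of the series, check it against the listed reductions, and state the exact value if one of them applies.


Key step: x = -1 and the parameter 6 appears in both the upper and lower lists and cancels.
Step ratio: r(k) = -1 * (k-\frac{3}{2}) (k+3) / [(k+\frac{11}{2}) (k+1)] - rational; roots negated = parameters, x = -1, C = \frac{11}{9}.

Canonical form: C = \frac{11}{9} times 2F1 with upper {-\frac{3}{2}, 3}, lower {\frac{11}{2}}, x = -1. Verdict: Kummer's theorem (I3) fires (x = -1; c = \frac{11}{2} equals 1+a-b for upper {-\frac{3}{2}, 3}: listed pattern). Hence: \frac{385}{512} \cdot \pi.


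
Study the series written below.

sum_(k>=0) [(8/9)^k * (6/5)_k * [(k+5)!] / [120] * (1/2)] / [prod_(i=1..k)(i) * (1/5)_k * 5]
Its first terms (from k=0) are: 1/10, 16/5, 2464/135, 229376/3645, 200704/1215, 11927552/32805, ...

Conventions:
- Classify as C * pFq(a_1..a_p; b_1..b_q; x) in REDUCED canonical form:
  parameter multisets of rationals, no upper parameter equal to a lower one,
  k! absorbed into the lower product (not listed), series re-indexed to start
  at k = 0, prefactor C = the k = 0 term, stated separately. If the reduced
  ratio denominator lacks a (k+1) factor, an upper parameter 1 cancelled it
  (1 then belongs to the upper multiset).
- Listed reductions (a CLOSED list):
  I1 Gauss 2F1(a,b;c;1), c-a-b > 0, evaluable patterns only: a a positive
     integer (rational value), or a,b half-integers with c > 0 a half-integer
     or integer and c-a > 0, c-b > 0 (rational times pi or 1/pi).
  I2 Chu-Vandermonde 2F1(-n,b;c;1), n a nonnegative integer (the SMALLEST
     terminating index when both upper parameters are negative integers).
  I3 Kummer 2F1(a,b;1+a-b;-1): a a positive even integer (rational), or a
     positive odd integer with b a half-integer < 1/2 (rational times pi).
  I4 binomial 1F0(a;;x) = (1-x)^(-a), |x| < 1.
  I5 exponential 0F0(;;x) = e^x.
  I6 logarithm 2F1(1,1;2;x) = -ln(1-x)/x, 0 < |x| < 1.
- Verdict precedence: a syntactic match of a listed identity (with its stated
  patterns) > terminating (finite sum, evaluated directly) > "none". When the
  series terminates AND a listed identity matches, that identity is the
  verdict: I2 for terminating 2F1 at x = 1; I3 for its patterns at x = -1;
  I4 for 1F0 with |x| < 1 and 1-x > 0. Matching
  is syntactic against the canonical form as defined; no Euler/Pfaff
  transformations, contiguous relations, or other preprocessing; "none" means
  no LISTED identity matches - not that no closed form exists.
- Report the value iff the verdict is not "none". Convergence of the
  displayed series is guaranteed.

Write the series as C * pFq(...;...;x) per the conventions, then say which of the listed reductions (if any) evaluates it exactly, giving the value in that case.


At argument 8/9: a 2F1 with upper {6/5, 6}, lower {1/5}, scaled by C = 1/10. Verdict: none. Every listed pattern misses the 2F1 form at 8/9, upper {6/5, 6}.

The tell: from the first term 1/10: the factorial ratio (prefactor 1/10) (k+a-1)!/(a-1)! is a rising factorial (a)_k.
Term ratio: r(k) = (8/9) * (k+6/5) (k+6) / [(k+1/5) (k+1)] - poly over poly, x = (8/9) from leading terms; C = 1/10 at k = 0.
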